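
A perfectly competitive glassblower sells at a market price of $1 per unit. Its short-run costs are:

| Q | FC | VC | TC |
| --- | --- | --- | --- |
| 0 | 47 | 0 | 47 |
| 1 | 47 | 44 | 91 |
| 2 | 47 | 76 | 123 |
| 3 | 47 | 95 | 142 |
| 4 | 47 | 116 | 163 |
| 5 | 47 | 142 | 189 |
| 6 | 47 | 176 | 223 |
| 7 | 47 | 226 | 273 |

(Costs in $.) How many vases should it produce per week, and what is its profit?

Compute π = P·Q − TC at each output: Q=0: -47; Q=1: -90; Q=2: -121; Q=3: -139; Q=4: -159; Q=5: -184; Q=6: -217; Q=7: -266.
Profit is highest at Q = 0. Equivalently, the lowest AVC in the table is 142/5 ≈ $28.40 at Q = 5, and P = $1 falls below it — price never covers variable cost, so the firm shuts down and loses only its fixed cost.

Q = 0 (shut down); profit = -$47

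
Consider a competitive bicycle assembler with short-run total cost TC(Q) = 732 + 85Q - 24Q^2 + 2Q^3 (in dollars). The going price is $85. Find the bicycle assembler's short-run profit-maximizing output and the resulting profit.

AVC = 85 - 24Q + 2Q^2 has its minimum $13 at Q = 6; price $85 clears that bar, so the firm operates.
With MC = 85 - 48Q + 6Q^2, P = MC on the upward-sloping part at Q* = 8.
TR = 85·8 = 680. TC = 732 + 168 = 900. Profit = 680 − 900 = -$220.
Shutting down would mean losing the fixed cost of $732, so operating at a loss of $220 is better by $512.

Profit = -$220 at Q = 8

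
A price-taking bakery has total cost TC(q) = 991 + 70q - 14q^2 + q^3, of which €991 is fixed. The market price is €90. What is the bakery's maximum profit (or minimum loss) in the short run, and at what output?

AVC = 70 - 14q + q^2; min AVC = €21 at q = 7. Since P = €90 ≥ min AVC, the firm produces.
With MC = 70 - 28q + 3q^2, P = MC on the upward-sloping part at q* = 10.
TR = 90·10 = 900. TC = 991 + 300 = 1291. Profit = 900 − 1291 = -€391.
By producing, the firm covers all variable cost plus €600 of fixed cost; shutting down would lose the full €991.

Profit = -€391 at q = 10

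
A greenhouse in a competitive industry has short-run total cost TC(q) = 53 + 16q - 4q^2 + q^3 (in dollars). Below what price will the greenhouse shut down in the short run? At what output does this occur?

The firm shuts down when price falls below the minimum of average variable cost. AVC = VC/q = 16 - 4q + q^2.
At the minimum of AVC, MC = AVC. MC = 16 - 8q + 3q^2; setting MC = AVC gives 2q^2 - 4q = 0, so q = 2. min AVC = 12.
So the shutdown price is $12.

$12 per unit, at q = 2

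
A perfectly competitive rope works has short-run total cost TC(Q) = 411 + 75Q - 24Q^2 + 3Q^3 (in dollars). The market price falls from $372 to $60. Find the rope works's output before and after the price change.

AVC = 75 - 24Q + 3Q^2, minimized at Q = 4 where min AVC = $27. MC = 75 - 48Q + 9Q^2.
With P = $372 above the shutdown price, P = MC gives Q = 9.
At P = $60 ≥ min AVC, set P = MC: Q = 5. The firm stays open but cuts output.

Output falls from 9 to 5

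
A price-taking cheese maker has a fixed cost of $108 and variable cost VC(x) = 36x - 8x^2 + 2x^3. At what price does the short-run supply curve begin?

Short-run supply begins at min AVC. From VC = 36x - 8x^2 + 2x^3, AVC = 36 - 8x + 2x^2.
dAVC/dx = -8 + 4x = 0 gives x = 2. min AVC = 36 - 8·2 + 2·2^2 = 28.
So the shutdown price is $28.

$28 per unit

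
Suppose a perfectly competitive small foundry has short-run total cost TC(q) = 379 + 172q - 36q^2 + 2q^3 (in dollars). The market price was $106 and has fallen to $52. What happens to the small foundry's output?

Output falls from 11 to 10

MC = 172 - 72q + 6q^2; the shutdown threshold is min AVC = $10 (at q = 9).
At P = $106 ≥ min AVC, set P = MC on the rising branch: q = 11.
At P = $52 ≥ min AVC, set P = MC: q = 10. The firm stays open but cuts output.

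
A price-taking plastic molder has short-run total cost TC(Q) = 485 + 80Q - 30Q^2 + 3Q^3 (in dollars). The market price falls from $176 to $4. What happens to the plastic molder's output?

Output falls from 8 to 0 (the firm shuts down)

MC = 80 - 60Q + 9Q^2; the shutdown threshold is min AVC = $5 (at Q = 5).
With P = $176 above the shutdown price, P = MC gives Q = 8.
At P = $4 < min AVC = $5, price no longer covers variable cost at any output, so the firm shuts down: Q = 0.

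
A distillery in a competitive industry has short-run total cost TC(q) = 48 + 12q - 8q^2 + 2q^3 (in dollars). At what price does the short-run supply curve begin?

The firm shuts down when price falls below the minimum of average variable cost. AVC = VC/q = 12 - 8q + 2q^2.
At the minimum of AVC, MC = AVC. MC = 12 - 16q + 6q^2; setting MC = AVC gives 4q^2 - 8q = 0, so q = 2. min AVC = 4.
So the shutdown price is $4.

$4 per unit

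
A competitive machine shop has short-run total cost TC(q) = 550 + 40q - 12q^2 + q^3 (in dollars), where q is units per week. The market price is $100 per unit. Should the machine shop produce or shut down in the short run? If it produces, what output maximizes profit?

From TC, MC = TC'(q) = 40 - 24q + 3q^2 and AVC = VC/q = 40 - 12q + q^2.
AVC hits its minimum where MC = AVC, at q = 6, giving min AVC = 40 - 12·6 + 6^2 = $4.
Since P = $100 ≥ min AVC = $4, price covers variable cost and the firm should produce.
Solving P = MC: -60 - 24q + 3q^2 = 0 ⇒ q = -2 or 10. On the upward-sloping branch, q* = 10.
Check: AVC at q = 10 is $20 ≤ P, so revenue covers variable cost.
Profit = P·q − TC = 100·10 − 750 = $250.

Produce at q = 10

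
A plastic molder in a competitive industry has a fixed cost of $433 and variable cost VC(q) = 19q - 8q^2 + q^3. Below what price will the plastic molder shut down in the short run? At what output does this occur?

Short-run supply begins at min AVC. From VC = 19q - 8q^2 + q^3, AVC = 19 - 8q + q^2.
At the minimum of AVC, MC = AVC. MC = 19 - 16q + 3q^2; setting MC = AVC gives 2q^2 - 8q = 0, so q = 4. min AVC = 3.
The firm shuts down for any P below $3.

$3 per unit, at q = 4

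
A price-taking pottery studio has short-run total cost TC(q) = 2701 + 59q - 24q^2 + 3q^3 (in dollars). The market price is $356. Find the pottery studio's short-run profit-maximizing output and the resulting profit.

Profit = -$271 at q = 9

AVC = 59 - 24q + 3q^2; min AVC = $11 at q = 4. Since P = $356 ≥ min AVC, the firm produces.
MC = 59 - 48q + 9q^2. Setting P = MC and taking the root on the rising branch gives q* = 9.
TR = 356·9 = 3204. TC = 2701 + 774 = 3475. Profit = 3204 − 3475 = -$271.
By producing, the firm covers all variable cost plus $2430 of fixed cost; shutting down would lose the full $2701.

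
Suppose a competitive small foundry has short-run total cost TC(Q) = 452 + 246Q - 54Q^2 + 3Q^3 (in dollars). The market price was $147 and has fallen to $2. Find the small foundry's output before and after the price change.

MC = 246 - 108Q + 9Q^2; the shutdown threshold is min AVC = $3 (at Q = 9).
At P = $147 ≥ min AVC, set P = MC on the rising branch: Q = 11.
At P = $2 < min AVC = $3, price no longer covers variable cost at any output, so the firm shuts down: Q = 0.

Output falls from 11 to 0 (the firm shuts down)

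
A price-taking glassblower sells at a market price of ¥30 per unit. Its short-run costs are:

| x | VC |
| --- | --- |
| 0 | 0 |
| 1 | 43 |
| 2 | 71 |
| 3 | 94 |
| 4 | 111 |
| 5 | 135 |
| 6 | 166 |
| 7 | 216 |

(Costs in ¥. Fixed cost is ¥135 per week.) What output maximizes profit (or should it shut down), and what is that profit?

Compute π = P·x − TC at each output: x=0: -135; x=1: -148; x=2: -146; x=3: -139; x=4: -126; x=5: -120; x=6: -121; x=7: -141.
Profit is maximized at x = 5. AVC there is 135/5 = ¥27 ≤ P, so producing beats shutting down (which would give -¥135).

x = 5; profit = -¥120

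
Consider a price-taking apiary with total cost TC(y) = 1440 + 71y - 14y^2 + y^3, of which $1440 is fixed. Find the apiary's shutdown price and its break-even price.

Shutdown price = $22; break-even price = $167

Shutdown price = min AVC. AVC = 71 - 14y + y^2, with vertex at y = 7 and minimum $22.
ATC = 1440/y + 71 - 14y + y^2. Setting dATC/dy = −1440/y^2 − 14 + 2y = 0 gives y = 12 (since 2·12^3 − 14·12^2 = 1440).
min ATC = 1440/12 + 71 − 14·12 + 12^2 = $167. That is the break-even price.
Between these two prices the firm operates at a loss; above $167 it earns a profit.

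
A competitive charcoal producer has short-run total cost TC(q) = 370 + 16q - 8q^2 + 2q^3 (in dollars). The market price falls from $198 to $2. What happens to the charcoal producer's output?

AVC = 16 - 8q + 2q^2, minimized at q = 2 where min AVC = $8. MC = 16 - 16q + 6q^2.
At P = $198 ≥ min AVC, set P = MC on the rising branch: q = 7.
At P = $2 < min AVC = $8, price no longer covers variable cost at any output, so the firm shuts down: q = 0.

Output falls from 7 to 0 (the firm shuts down)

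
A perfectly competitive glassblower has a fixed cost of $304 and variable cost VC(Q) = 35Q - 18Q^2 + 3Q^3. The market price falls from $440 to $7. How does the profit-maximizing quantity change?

Output falls from 9 to 0 (the firm shuts down)

MC = 35 - 36Q + 9Q^2; the shutdown threshold is min AVC = $8 (at Q = 3).
At P = $440 ≥ min AVC, set P = MC on the rising branch: Q = 9.
At P = $7 < min AVC = $8, price no longer covers variable cost at any output, so the firm shuts down: Q = 0.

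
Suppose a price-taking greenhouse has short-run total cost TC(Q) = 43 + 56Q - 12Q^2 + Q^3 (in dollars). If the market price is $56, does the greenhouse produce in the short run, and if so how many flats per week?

Variable cost is VC = 56Q - 12Q^2 + Q^3, so AVC = VC/Q = 56 - 12Q + Q^2 and MC = dTC/dQ = 56 - 24Q + 3Q^2.
AVC is minimized where dAVC/dQ = -12 + 2Q = 0, at Q = 6; min AVC = 56 - 12·6 + 6^2 = $20.
P = $56 exceeds min AVC = $20, so the firm stays open.
Set P = MC: 56 = 56 - 24Q + 3Q^2 → -24Q + 3Q^2 = 0. The roots are Q = 0 and Q = 8; the profit-maximizing output is on the rising part of MC, so Q* = 8.
Check: AVC at Q = 8 is $24 ≤ P, so revenue covers variable cost.
Profit = P·Q − TC = 56·8 − 235 = $213.

Produce at Q = 8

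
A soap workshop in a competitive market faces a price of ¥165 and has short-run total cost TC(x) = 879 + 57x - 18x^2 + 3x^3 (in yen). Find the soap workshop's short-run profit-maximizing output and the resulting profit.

AVC = 57 - 18x + 3x^2 has its minimum ¥30 at x = 3; price ¥165 clears that bar, so the firm operates.
With MC = 57 - 36x + 9x^2, P = MC on the upward-sloping part at x* = 6.
TR = 165·6 = 990. TC = 879 + 342 = 1221. Profit = 990 − 1221 = -¥231.
That loss of ¥231 beats the ¥879 the firm would lose by shutting down; producing recovers ¥648 of fixed cost.

Profit = -¥231 at x = 6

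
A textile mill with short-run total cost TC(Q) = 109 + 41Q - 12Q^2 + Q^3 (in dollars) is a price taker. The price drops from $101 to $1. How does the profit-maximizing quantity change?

Output falls from 10 to 0 (the firm shuts down)

MC = 41 - 24Q + 3Q^2; the shutdown threshold is min AVC = $5 (at Q = 6).
At P = $101 ≥ min AVC, set P = MC on the rising branch: Q = 10.
At P = $1 < min AVC = $5, price no longer covers variable cost at any output, so the firm shuts down: Q = 0.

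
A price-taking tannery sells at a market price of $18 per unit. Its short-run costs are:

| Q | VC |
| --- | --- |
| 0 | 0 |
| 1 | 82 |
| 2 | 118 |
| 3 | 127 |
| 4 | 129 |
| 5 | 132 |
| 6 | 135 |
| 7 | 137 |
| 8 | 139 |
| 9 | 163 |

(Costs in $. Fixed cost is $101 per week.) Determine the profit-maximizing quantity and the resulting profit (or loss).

Tabulate TR − TC: Q=0: -101; Q=1: -165; Q=2: -183; Q=3: -174; Q=4: -158; Q=5: -143; Q=6: -128; Q=7: -112; Q=8: -96; Q=9: -102.
Profit is maximized at Q = 8. AVC there is 139/8 = $17.38 ≤ P, so producing beats shutting down (which would give -$101).

Q = 8; profit = -$96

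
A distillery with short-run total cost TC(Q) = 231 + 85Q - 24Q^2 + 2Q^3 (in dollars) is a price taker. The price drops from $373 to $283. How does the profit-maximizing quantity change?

Output falls from 12 to 11

AVC = 85 - 24Q + 2Q^2, minimized at Q = 6 where min AVC = $13. MC = 85 - 48Q + 6Q^2.
At P = $373 ≥ min AVC, set P = MC on the rising branch: Q = 12.
At P = $283 ≥ min AVC, set P = MC: Q = 11. The firm stays open but cuts output.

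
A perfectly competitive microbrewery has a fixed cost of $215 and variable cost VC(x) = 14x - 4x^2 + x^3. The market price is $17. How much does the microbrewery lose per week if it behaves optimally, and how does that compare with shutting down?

AVC = 14 - 4x + x^2 has its minimum $10 at x = 2; price $17 clears that bar, so the firm operates.
MC = 14 - 8x + 3x^2. Setting P = MC and taking the root on the rising branch gives x* = 3.
TR = 17·3 = 51. TC = 215 + 33 = 248. Profit = 51 − 248 = -$197.
By producing, the firm covers all variable cost plus $18 of fixed cost; shutting down would lose the full $215.

Profit = -$197 at x = 3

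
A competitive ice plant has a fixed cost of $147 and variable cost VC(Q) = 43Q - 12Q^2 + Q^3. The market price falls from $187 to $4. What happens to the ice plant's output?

MC = 43 - 24Q + 3Q^2; the shutdown threshold is min AVC = $7 (at Q = 6).
At P = $187 ≥ min AVC, set P = MC on the rising branch: Q = 12.
At P = $4 < min AVC = $7, price no longer covers variable cost at any output, so the firm shuts down: Q = 0.

Output falls from 12 to 0 (the firm shuts down)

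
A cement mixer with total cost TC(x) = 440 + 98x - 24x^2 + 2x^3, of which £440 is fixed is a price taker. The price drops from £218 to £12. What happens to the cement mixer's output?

Output falls from 10 to 0 (the firm shuts down)

AVC = 98 - 24x + 2x^2, minimized at x = 6 where min AVC = £26. MC = 98 - 48x + 6x^2.
At P = £218 ≥ min AVC, set P = MC on the rising branch: x = 10.
At P = £12 < min AVC = £26, price no longer covers variable cost at any output, so the firm shuts down: x = 0.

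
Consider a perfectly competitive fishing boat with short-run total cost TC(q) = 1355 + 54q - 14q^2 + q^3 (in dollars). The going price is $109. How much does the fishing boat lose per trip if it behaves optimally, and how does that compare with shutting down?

Profit = -$387 at q = 11

AVC = 54 - 14q + q^2; min AVC = $5 at q = 7. Since P = $109 ≥ min AVC, the firm produces.
MC = 54 - 28q + 3q^2. Setting P = MC and taking the root on the rising branch gives q* = 11.
TR = 109·11 = 1199. TC = 1355 + 231 = 1586. Profit = 1199 − 1586 = -$387.
That loss of $387 beats the $1355 the firm would lose by shutting down; producing recovers $968 of fixed cost.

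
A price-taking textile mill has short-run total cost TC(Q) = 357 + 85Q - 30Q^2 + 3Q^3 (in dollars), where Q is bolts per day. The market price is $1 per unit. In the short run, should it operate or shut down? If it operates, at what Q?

Strip out fixed cost: VC = 85Q - 30Q^2 + 3Q^3. Then AVC = 85 - 30Q + 3Q^2 and MC = 85 - 60Q + 9Q^2.
The AVC parabola has its vertex at Q = 30/6 = 5, where AVC = 85 - 30·5 + 3·5^2 = $10.
P = $1 lies below min AVC = $10; no output level covers variable cost.
Shutting down limits the loss to fixed cost, $357.

Shut down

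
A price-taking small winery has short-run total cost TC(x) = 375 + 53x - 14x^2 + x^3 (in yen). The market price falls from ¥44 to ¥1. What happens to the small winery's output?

MC = 53 - 28x + 3x^2; the shutdown threshold is min AVC = ¥4 (at x = 7).
With P = ¥44 above the shutdown price, P = MC gives x = 9.
At P = ¥1 < min AVC = ¥4, price no longer covers variable cost at any output, so the firm shuts down: x = 0.

Output falls from 9 to 0 (the firm shuts down)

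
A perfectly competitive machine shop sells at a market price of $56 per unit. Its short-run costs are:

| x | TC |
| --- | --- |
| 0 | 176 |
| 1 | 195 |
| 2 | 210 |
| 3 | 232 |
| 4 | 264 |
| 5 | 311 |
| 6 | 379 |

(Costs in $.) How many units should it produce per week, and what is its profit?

Tabulate TR − TC: x=0: -176; x=1: -139; x=2: -98; x=3: -64; x=4: -40; x=5: -31; x=6: -43.
Profit is maximized at x = 5. AVC there is 135/5 = $27 ≤ P, so producing beats shutting down (which would give -$176).

x = 5; profit = -$31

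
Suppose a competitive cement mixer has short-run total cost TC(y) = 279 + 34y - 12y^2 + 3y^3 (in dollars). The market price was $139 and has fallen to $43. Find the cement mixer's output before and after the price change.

MC = 34 - 24y + 9y^2; the shutdown threshold is min AVC = $22 (at y = 2).
With P = $139 above the shutdown price, P = MC gives y = 5.
At P = $43 ≥ min AVC, set P = MC: y = 3. The firm stays open but cuts output.

Output falls from 5 to 3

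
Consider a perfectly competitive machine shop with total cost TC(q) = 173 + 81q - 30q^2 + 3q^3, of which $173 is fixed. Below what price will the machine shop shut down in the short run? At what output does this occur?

The shutdown price is the minimum of AVC. VC = 81q - 30q^2 + 3q^3, so AVC = 81 - 30q + 3q^2.
dAVC/dq = -30 + 6q = 0 gives q = 5. min AVC = 81 - 30·5 + 3·5^2 = 6.
So the shutdown price is $6.

$6 per unit, at q = 5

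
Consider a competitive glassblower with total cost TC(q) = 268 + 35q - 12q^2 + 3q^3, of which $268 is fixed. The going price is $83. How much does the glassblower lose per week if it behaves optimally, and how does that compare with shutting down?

Profit = -$76 at q = 4

AVC = 35 - 12q + 3q^2; min AVC = $23 at q = 2. Since P = $83 ≥ min AVC, the firm produces.
MC = 35 - 24q + 9q^2. Setting P = MC and taking the root on the rising branch gives q* = 4.
TR = 83·4 = 332. TC = 268 + 140 = 408. Profit = 332 − 408 = -$76.
By producing, the firm covers all variable cost plus $192 of fixed cost; shutting down would lose the full $268.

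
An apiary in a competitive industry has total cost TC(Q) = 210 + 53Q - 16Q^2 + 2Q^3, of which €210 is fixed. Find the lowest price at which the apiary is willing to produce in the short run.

The firm shuts down when price falls below the minimum of average variable cost. AVC = VC/Q = 53 - 16Q + 2Q^2.
dAVC/dQ = -16 + 4Q = 0 gives Q = 4. min AVC = 53 - 16·4 + 2·4^2 = 21.
So the shutdown price is €21.

€21 per unit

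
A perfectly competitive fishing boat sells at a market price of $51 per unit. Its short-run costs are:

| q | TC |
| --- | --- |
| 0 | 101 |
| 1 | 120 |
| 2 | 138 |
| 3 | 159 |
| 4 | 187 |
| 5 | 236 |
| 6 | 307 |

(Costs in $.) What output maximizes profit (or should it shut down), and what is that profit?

q = 5; profit = $19

Tabulate TR − TC: q=0: -101; q=1: -69; q=2: -36; q=3: -6; q=4: 17; q=5: 19; q=6: -1.
Profit is maximized at q = 5. AVC there is 135/5 = $27 ≤ P, so producing beats shutting down (which would give -$101).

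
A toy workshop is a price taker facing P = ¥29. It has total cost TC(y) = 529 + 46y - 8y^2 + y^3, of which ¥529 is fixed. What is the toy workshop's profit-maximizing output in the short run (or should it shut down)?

Shut down

Variable cost is VC = 46y - 8y^2 + y^3, so AVC = VC/y = 46 - 8y + y^2 and MC = dTC/dy = 46 - 16y + 3y^2.
AVC hits its minimum where MC = AVC, at y = 4, giving min AVC = 46 - 8·4 + 4^2 = ¥30.
P = ¥29 lies below min AVC = ¥30; no output level covers variable cost.
Best response: produce nothing and absorb the ¥529 fixed cost.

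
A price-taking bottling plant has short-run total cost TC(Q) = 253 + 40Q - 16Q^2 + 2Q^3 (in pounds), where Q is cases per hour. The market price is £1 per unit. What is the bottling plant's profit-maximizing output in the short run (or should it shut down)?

Shut down

Variable cost is VC = 40Q - 16Q^2 + 2Q^3, so AVC = VC/Q = 40 - 16Q + 2Q^2 and MC = dTC/dQ = 40 - 32Q + 6Q^2.
AVC is minimized where dAVC/dQ = -16 + 4Q = 0, at Q = 4; min AVC = 40 - 16·4 + 2·4^2 = £8.
With P < min AVC (£1 < £8), every unit sold adds to the loss.
The firm minimizes its loss by shutting down and losing only its fixed cost of £253.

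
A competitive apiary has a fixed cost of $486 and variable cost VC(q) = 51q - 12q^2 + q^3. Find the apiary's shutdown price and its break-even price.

Shutdown price = min AVC. AVC = 51 - 12q + q^2, with vertex at q = 6 and minimum $15.
ATC = 486/q + 51 - 12q + q^2. Setting dATC/dq = −486/q^2 − 12 + 2q = 0 gives q = 9 (since 2·9^3 − 12·9^2 = 486).
min ATC = 486/9 + 51 − 12·9 + 9^2 = $78. That is the break-even price.
For $15 ≤ P < $78 the firm produces at a loss; below $15 it shuts down.

Shutdown price = $15; break-even price = $78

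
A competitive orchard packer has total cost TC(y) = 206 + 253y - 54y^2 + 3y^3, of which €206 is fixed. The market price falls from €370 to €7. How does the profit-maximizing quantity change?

Output falls from 13 to 0 (the firm shuts down)

MC = 253 - 108y + 9y^2; the shutdown threshold is min AVC = €10 (at y = 9).
With P = €370 above the shutdown price, P = MC gives y = 13.
At P = €7 < min AVC = €10, price no longer covers variable cost at any output, so the firm shuts down: y = 0.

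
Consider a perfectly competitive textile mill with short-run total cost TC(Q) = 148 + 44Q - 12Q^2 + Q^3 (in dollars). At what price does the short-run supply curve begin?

Short-run supply begins at min AVC. From VC = 44Q - 12Q^2 + Q^3, AVC = 44 - 12Q + Q^2.
At the minimum of AVC, MC = AVC. MC = 44 - 24Q + 3Q^2; setting MC = AVC gives 2Q^2 - 12Q = 0, so Q = 6. min AVC = 8.
For P < $8 the firm produces nothing.

$8 per unit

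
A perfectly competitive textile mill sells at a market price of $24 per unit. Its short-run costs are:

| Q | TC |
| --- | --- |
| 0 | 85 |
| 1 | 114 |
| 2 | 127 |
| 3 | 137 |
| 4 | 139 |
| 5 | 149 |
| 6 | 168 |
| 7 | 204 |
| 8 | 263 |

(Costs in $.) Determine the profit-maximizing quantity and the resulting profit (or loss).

Q = 6; profit = -$24

Profit at each row (π = 24Q − TC): Q=0: -85; Q=1: -90; Q=2: -79; Q=3: -65; Q=4: -43; Q=5: -29; Q=6: -24; Q=7: -36; Q=8: -71.
Profit is maximized at Q = 6. AVC there is 83/6 = $13.83 ≤ P, so producing beats shutting down (which would give -$85).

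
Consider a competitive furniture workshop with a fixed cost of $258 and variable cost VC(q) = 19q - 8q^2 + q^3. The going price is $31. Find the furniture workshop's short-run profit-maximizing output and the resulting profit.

Profit = -$114 at q = 6

AVC = 19 - 8q + q^2; min AVC = $3 at q = 4. Since P = $31 ≥ min AVC, the firm produces.
MC = 19 - 16q + 3q^2. Setting P = MC and taking the root on the rising branch gives q* = 6.
TR = 31·6 = 186. TC = 258 + 42 = 300. Profit = 186 − 300 = -$114.
Shutting down would mean losing the fixed cost of $258, so operating at a loss of $114 is better by $144.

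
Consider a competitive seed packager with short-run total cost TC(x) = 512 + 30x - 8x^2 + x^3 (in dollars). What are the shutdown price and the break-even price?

Shutdown price = $14; break-even price = $94

AVC = 30 - 8x + x^2; minimized at x = 4, giving min AVC = $14. That is the shutdown price.
ATC = 512/x + 30 - 8x + x^2. Setting dATC/dx = −512/x^2 − 8 + 2x = 0 gives x = 8 (since 2·8^3 − 8·8^2 = 512).
min ATC = 512/8 + 30 − 8·8 + 8^2 = $94. That is the break-even price.
For $14 ≤ P < $94 the firm produces at a loss; below $14 it shuts down.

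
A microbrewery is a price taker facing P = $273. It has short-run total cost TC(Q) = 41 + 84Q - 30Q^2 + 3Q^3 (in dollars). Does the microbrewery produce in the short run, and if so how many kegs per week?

Produce at Q = 9

Strip out fixed cost: VC = 84Q - 30Q^2 + 3Q^3. Then AVC = 84 - 30Q + 3Q^2 and MC = 84 - 60Q + 9Q^2.
AVC hits its minimum where MC = AVC, at Q = 5, giving min AVC = 84 - 30·5 + 3·5^2 = $9.
Because $273 ≥ $9, revenue can cover variable cost; the firm operates.
P = MC gives -189 - 60Q + 9Q^2 = 0, with roots -7/3 and 9. Take the larger (rising MC): Q* = 9.
Check: AVC at Q = 9 is $57 ≤ P, so revenue covers variable cost.
Profit = P·Q − TC = 273·9 − 554 = $1903.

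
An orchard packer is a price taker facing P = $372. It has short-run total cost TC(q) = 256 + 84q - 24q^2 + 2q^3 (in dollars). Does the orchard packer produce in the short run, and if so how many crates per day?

Variable cost is VC = 84q - 24q^2 + 2q^3, so AVC = VC/q = 84 - 24q + 2q^2 and MC = dTC/dq = 84 - 48q + 6q^2.
The AVC parabola has its vertex at q = 24/4 = 6, where AVC = 84 - 24·6 + 2·6^2 = $12.
Since P = $372 ≥ min AVC = $12, price covers variable cost and the firm should produce.
P = MC gives -288 - 48q + 6q^2 = 0, with roots -4 and 12. Take the larger (rising MC): q* = 12.
Check: AVC at q = 12 is $84 ≤ P, so revenue covers variable cost.
Profit = P·q − TC = 372·12 − 1264 = $3200.

Produce at q = 12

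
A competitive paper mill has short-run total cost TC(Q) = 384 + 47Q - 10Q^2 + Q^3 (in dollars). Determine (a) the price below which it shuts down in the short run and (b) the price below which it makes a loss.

AVC = 47 - 10Q + Q^2; minimized at Q = 5, giving min AVC = $22. That is the shutdown price.
ATC = 384/Q + 47 - 10Q + Q^2. Setting dATC/dQ = −384/Q^2 − 10 + 2Q = 0 gives Q = 8 (since 2·8^3 − 10·8^2 = 384).
min ATC = 384/8 + 47 − 10·8 + 8^2 = $79. That is the break-even price.
For $22 ≤ P < $79 the firm produces at a loss; below $22 it shuts down.

Shutdown price = $22; break-even price = $79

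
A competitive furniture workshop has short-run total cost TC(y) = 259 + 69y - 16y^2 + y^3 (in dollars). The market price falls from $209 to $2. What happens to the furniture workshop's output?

MC = 69 - 32y + 3y^2; the shutdown threshold is min AVC = $5 (at y = 8).
With P = $209 above the shutdown price, P = MC gives y = 14.
At P = $2 < min AVC = $5, price no longer covers variable cost at any output, so the firm shuts down: y = 0.

Output falls from 14 to 0 (the firm shuts down)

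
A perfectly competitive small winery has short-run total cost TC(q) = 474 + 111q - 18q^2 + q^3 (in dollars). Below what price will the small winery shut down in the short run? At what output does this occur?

The shutdown price is the minimum of AVC. VC = 111q - 18q^2 + q^3, so AVC = 111 - 18q + q^2.
dAVC/dq = -18 + 2q = 0 gives q = 9. min AVC = 111 - 18·9 + 9^2 = 30.
So the shutdown price is $30.

$30 per unit, at q = 9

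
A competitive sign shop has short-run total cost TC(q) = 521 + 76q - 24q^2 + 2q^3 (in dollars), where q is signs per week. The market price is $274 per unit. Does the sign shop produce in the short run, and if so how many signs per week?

Produce at q = 11

Variable cost is VC = 76q - 24q^2 + 2q^3, so AVC = VC/q = 76 - 24q + 2q^2 and MC = dTC/dq = 76 - 48q + 6q^2.
AVC is minimized where dAVC/dq = -24 + 4q = 0, at q = 6; min AVC = 76 - 24·6 + 2·6^2 = $4.
P = $274 exceeds min AVC = $4, so the firm stays open.
P = MC gives -198 - 48q + 6q^2 = 0, with roots -3 and 11. Take the larger (rising MC): q* = 11.
Check: AVC at q = 11 is $54 ≤ P, so revenue covers variable cost.
Profit = P·q − TC = 274·11 − 1115 = $1899.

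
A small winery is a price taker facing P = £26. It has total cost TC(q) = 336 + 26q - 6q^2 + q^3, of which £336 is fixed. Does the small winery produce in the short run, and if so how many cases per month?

Produce at q = 4

Strip out fixed cost: VC = 26q - 6q^2 + q^3. Then AVC = 26 - 6q + q^2 and MC = 26 - 12q + 3q^2.
The AVC parabola has its vertex at q = 6/2 = 3, where AVC = 26 - 6·3 + 3^2 = £17.
Since P = £26 ≥ min AVC = £17, price covers variable cost and the firm should produce.
Solving P = MC: -12q + 3q^2 = 0 ⇒ q = 0 or 4. On the upward-sloping branch, q* = 4.
Check: AVC at q = 4 is £18 ≤ P, so revenue covers variable cost.
Profit = P·q − TC = 26·4 − 408 = -£304, a loss, but smaller than the £336 fixed cost the firm would lose by shutting down.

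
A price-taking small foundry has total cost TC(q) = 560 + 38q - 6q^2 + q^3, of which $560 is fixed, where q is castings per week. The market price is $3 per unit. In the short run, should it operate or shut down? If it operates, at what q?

Shut down

Variable cost is VC = 38q - 6q^2 + q^3, so AVC = VC/q = 38 - 6q + q^2 and MC = dTC/dq = 38 - 12q + 3q^2.
AVC is minimized where dAVC/dq = -6 + 2q = 0, at q = 3; min AVC = 38 - 6·3 + 3^2 = $29.
P = $3 lies below min AVC = $29; no output level covers variable cost.
The firm minimizes its loss by shutting down and losing only its fixed cost of $560.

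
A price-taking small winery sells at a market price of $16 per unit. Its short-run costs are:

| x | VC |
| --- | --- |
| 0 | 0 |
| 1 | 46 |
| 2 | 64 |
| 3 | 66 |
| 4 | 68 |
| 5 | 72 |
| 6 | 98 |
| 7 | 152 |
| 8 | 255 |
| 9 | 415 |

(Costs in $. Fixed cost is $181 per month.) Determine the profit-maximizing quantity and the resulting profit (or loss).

Compute π = P·x − TC at each output: x=0: -181; x=1: -211; x=2: -213; x=3: -199; x=4: -185; x=5: -173; x=6: -183; x=7: -221; x=8: -308; x=9: -452.
Profit is maximized at x = 5. AVC there is 72/5 = $14.40 ≤ P, so producing beats shutting down (which would give -$181).

x = 5; profit = -$173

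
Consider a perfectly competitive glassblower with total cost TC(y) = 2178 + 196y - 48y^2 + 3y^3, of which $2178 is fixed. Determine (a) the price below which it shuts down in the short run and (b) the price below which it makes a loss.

AVC = 196 - 48y + 3y^2; minimized at y = 8, giving min AVC = $4. That is the shutdown price.
ATC = 2178/y + 196 - 48y + 3y^2. Setting dATC/dy = −2178/y^2 − 48 + 6y = 0 gives y = 11 (since 6·11^3 − 48·11^2 = 2178).
min ATC = 2178/11 + 196 − 48·11 + 3·11^2 = $229. That is the break-even price.
For $4 ≤ P < $229 the firm produces at a loss; below $4 it shuts down.

Shutdown price = $4; break-even price = $229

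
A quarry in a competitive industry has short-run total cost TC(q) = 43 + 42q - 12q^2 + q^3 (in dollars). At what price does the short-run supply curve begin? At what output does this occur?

The shutdown price is the minimum of AVC. VC = 42q - 12q^2 + q^3, so AVC = 42 - 12q + q^2.
At the minimum of AVC, MC = AVC. MC = 42 - 24q + 3q^2; setting MC = AVC gives 2q^2 - 12q = 0, so q = 6. min AVC = 6.
For P < $6 the firm produces nothing.

$6 per unit, at q = 6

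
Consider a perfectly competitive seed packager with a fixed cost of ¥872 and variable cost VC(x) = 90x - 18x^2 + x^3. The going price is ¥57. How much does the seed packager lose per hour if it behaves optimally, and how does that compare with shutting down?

Profit = -¥388 at x = 11

AVC = 90 - 18x + x^2 has its minimum ¥9 at x = 9; price ¥57 clears that bar, so the firm operates.
With MC = 90 - 36x + 3x^2, P = MC on the upward-sloping part at x* = 11.
TR = 57·11 = 627. TC = 872 + 143 = 1015. Profit = 627 − 1015 = -¥388.
That loss of ¥388 beats the ¥872 the firm would lose by shutting down; producing recovers ¥484 of fixed cost.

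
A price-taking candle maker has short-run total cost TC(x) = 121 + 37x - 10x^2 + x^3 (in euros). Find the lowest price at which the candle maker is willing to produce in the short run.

€12 per unit

Short-run supply begins at min AVC. From VC = 37x - 10x^2 + x^3, AVC = 37 - 10x + x^2.
dAVC/dx = -10 + 2x = 0 gives x = 5. min AVC = 37 - 10·5 + 5^2 = 12.
So the shutdown price is €12.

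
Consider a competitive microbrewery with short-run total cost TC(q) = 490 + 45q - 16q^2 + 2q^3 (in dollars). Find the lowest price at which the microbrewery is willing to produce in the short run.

$13 per unit

Short-run supply begins at min AVC. From VC = 45q - 16q^2 + 2q^3, AVC = 45 - 16q + 2q^2.
dAVC/dq = -16 + 4q = 0 gives q = 4. min AVC = 45 - 16·4 + 2·4^2 = 13.
The firm shuts down for any P below $13.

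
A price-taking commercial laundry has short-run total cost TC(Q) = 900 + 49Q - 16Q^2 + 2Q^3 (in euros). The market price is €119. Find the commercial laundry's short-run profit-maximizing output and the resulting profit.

Profit = -€312 at Q = 7

AVC = 49 - 16Q + 2Q^2; min AVC = €17 at Q = 4. Since P = €119 ≥ min AVC, the firm produces.
MC = 49 - 32Q + 6Q^2. Setting P = MC and taking the root on the rising branch gives Q* = 7.
TR = 119·7 = 833. TC = 900 + 245 = 1145. Profit = 833 − 1145 = -€312.
That loss of €312 beats the €900 the firm would lose by shutting down; producing recovers €588 of fixed cost.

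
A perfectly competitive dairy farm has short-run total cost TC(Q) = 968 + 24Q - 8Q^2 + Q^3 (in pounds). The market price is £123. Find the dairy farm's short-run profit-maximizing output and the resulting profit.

AVC = 24 - 8Q + Q^2; min AVC = £8 at Q = 4. Since P = £123 ≥ min AVC, the firm produces.
MC = 24 - 16Q + 3Q^2. Setting P = MC and taking the root on the rising branch gives Q* = 9.
TR = 123·9 = 1107. TC = 968 + 297 = 1265. Profit = 1107 − 1265 = -£158.
By producing, the firm covers all variable cost plus £810 of fixed cost; shutting down would lose the full £968.

Profit = -£158 at Q = 9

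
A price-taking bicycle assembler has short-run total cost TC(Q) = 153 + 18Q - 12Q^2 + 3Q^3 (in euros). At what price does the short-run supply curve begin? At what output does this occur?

€6 per unit, at Q = 2

The shutdown price is the minimum of AVC. VC = 18Q - 12Q^2 + 3Q^3, so AVC = 18 - 12Q + 3Q^2.
dAVC/dQ = -12 + 6Q = 0 gives Q = 2. min AVC = 18 - 12·2 + 3·2^2 = 6.
The firm shuts down for any P below €6.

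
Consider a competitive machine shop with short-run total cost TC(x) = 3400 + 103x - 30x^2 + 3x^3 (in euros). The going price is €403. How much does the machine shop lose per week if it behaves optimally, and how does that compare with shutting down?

AVC = 103 - 30x + 3x^2; min AVC = €28 at x = 5. Since P = €403 ≥ min AVC, the firm produces.
With MC = 103 - 60x + 9x^2, P = MC on the upward-sloping part at x* = 10.
TR = 403·10 = 4030. TC = 3400 + 1030 = 4430. Profit = 4030 − 4430 = -€400.
That loss of €400 beats the €3400 the firm would lose by shutting down; producing recovers €3000 of fixed cost.

Profit = -€400 at x = 10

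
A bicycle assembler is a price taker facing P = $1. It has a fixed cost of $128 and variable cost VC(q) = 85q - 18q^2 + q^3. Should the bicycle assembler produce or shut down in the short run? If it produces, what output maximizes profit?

Shut down

From TC, MC = TC'(q) = 85 - 36q + 3q^2 and AVC = VC/q = 85 - 18q + q^2.
AVC hits its minimum where MC = AVC, at q = 9, giving min AVC = 85 - 18·9 + 9^2 = $4.
P = $1 lies below min AVC = $4; no output level covers variable cost.
Best response: produce nothing and absorb the $128 fixed cost.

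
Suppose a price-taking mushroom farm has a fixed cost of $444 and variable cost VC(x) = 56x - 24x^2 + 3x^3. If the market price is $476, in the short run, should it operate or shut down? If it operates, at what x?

Strip out fixed cost: VC = 56x - 24x^2 + 3x^3. Then AVC = 56 - 24x + 3x^2 and MC = 56 - 48x + 9x^2.
AVC hits its minimum where MC = AVC, at x = 4, giving min AVC = 56 - 24·4 + 3·4^2 = $8.
Because $476 ≥ $8, revenue can cover variable cost; the firm operates.
Set P = MC: 476 = 56 - 48x + 9x^2 → -420 - 48x + 9x^2 = 0. The roots are x = -14/3 and x = 10; the profit-maximizing output is on the rising part of MC, so x* = 10.
Check: AVC at x = 10 is $116 ≤ P, so revenue covers variable cost.
Profit = P·x − TC = 476·10 − 1604 = $3156.

Produce at x = 10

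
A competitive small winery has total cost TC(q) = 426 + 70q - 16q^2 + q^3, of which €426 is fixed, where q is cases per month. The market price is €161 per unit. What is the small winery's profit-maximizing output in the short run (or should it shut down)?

Variable cost is VC = 70q - 16q^2 + q^3, so AVC = VC/q = 70 - 16q + q^2 and MC = dTC/dq = 70 - 32q + 3q^2.
AVC hits its minimum where MC = AVC, at q = 8, giving min AVC = 70 - 16·8 + 8^2 = €6.
P = €161 exceeds min AVC = €6, so the firm stays open.
Solving P = MC: -91 - 32q + 3q^2 = 0 ⇒ q = -7/3 or 13. On the upward-sloping branch, q* = 13.
Check: AVC at q = 13 is €31 ≤ P, so revenue covers variable cost.
Profit = P·q − TC = 161·13 − 829 = €1264.

Produce at q = 13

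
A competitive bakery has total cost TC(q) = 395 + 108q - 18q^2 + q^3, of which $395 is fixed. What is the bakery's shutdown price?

$27 per unit

The firm shuts down when price falls below the minimum of average variable cost. AVC = VC/q = 108 - 18q + q^2.
At the minimum of AVC, MC = AVC. MC = 108 - 36q + 3q^2; setting MC = AVC gives 2q^2 - 18q = 0, so q = 9. min AVC = 27.
The firm shuts down for any P below $27.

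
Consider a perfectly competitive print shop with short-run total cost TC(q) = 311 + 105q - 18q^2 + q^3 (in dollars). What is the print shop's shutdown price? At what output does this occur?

$24 per unit, at q = 9

The shutdown price is the minimum of AVC. VC = 105q - 18q^2 + q^3, so AVC = 105 - 18q + q^2.
At the minimum of AVC, MC = AVC. MC = 105 - 36q + 3q^2; setting MC = AVC gives 2q^2 - 18q = 0, so q = 9. min AVC = 24.
The firm shuts down for any P below $24.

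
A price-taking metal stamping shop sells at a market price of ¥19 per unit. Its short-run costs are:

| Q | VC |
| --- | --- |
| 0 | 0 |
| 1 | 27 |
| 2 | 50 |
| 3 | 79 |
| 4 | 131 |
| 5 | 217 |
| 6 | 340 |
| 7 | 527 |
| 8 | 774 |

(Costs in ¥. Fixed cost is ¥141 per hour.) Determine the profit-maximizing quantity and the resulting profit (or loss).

Tabulate TR − TC: Q=0: -141; Q=1: -149; Q=2: -153; Q=3: -163; Q=4: -196; Q=5: -263; Q=6: -367; Q=7: -535; Q=8: -763.
Profit is highest at Q = 0. Equivalently, the lowest AVC in the table is 50/2 ≈ ¥25 at Q = 2, and P = ¥19 falls below it — price never covers variable cost, so the firm shuts down and loses only its fixed cost.

Q = 0 (shut down); profit = -¥141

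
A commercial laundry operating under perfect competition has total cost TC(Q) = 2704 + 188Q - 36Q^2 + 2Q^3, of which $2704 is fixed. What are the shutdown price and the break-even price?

Shutdown price = min AVC. AVC = 188 - 36Q + 2Q^2, with vertex at Q = 9 and minimum $26.
ATC = 2704/Q + 188 - 36Q + 2Q^2. Setting dATC/dQ = −2704/Q^2 − 36 + 4Q = 0 gives Q = 13 (since 4·13^3 − 36·13^2 = 2704).
min ATC = 2704/13 + 188 − 36·13 + 2·13^2 = $266. That is the break-even price.
Between these two prices the firm operates at a loss; above $266 it earns a profit.

Shutdown price = $26; break-even price = $266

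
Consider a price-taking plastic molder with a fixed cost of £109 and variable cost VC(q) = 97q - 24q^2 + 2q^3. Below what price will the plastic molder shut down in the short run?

£25 per unit

The shutdown price is the minimum of AVC. VC = 97q - 24q^2 + 2q^3, so AVC = 97 - 24q + 2q^2.
dAVC/dq = -24 + 4q = 0 gives q = 6. min AVC = 97 - 24·6 + 2·6^2 = 25.
For P < £25 the firm produces nothing.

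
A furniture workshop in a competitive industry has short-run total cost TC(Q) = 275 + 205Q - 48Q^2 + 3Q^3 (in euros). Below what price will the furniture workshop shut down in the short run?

€13 per unit

The firm shuts down when price falls below the minimum of average variable cost. AVC = VC/Q = 205 - 48Q + 3Q^2.
dAVC/dQ = -48 + 6Q = 0 gives Q = 8. min AVC = 205 - 48·8 + 3·8^2 = 13.
For P < €13 the firm produces nothing.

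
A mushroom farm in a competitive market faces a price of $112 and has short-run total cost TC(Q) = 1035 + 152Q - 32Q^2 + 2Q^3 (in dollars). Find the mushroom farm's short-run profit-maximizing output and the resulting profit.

AVC = 152 - 32Q + 2Q^2 has its minimum $24 at Q = 8; price $112 clears that bar, so the firm operates.
MC = 152 - 64Q + 6Q^2. Setting P = MC and taking the root on the rising branch gives Q* = 10.
TR = 112·10 = 1120. TC = 1035 + 320 = 1355. Profit = 1120 − 1355 = -$235.
That loss of $235 beats the $1035 the firm would lose by shutting down; producing recovers $800 of fixed cost.

Profit = -$235 at Q = 10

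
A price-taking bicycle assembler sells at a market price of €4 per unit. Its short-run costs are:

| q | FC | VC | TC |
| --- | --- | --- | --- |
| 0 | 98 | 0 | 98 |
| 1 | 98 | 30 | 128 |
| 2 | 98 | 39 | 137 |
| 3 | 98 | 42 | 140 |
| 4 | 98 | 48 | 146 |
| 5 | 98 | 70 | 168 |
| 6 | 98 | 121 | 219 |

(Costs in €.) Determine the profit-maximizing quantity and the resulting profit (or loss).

Compute π = P·q − TC at each output: q=0: -98; q=1: -124; q=2: -129; q=3: -128; q=4: -130; q=5: -148; q=6: -195.
Profit is highest at q = 0. Equivalently, the lowest AVC in the table is 48/4 ≈ €12 at q = 4, and P = €4 falls below it — price never covers variable cost, so the firm shuts down and loses only its fixed cost.

q = 0 (shut down); profit = -€98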